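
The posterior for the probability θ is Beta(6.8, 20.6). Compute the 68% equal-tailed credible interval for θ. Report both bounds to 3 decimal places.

[0.167, 0.330]

Posterior: Beta(6.8, 20.6).
Equal-tailed 68% interval: the 0.16 and 0.84 quantiles of Beta(6.8, 20.6).
Posterior mean ≈ 0.248, SD ≈ 0.081; a Normal approximation gives roughly [0.168, 0.329].
Exact: F⁻¹(0.16) = 0.167; F⁻¹(0.84) = 0.330.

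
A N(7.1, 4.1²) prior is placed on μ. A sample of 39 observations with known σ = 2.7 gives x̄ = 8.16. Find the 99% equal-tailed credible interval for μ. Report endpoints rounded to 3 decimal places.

Posterior precision = 1/4.1² + 39/2.7² = 0.0595 + 5.3498 = 5.4093, so posterior SD = 0.4300.
Posterior mean = (7.1/4.1² + 39·8.16/2.7²) / 5.4093 = 8.1483.
Interval: 8.1483 ± 2.576 × 0.4300 → [7.041, 9.256].

[7.041, 9.256]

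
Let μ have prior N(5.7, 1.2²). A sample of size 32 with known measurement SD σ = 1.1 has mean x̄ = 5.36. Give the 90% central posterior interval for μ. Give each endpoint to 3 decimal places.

[5.053, 5.684]

Posterior precision = 1/1.2² + 32/1.1² = 0.6944 + 26.4463 = 27.1407, so posterior SD = 0.1920.
Posterior mean = (5.7/1.2² + 32·5.36/1.1²) / 27.1407 = 5.3687.
Interval: 5.3687 ± 1.645 × 0.1920 → [5.053, 5.684].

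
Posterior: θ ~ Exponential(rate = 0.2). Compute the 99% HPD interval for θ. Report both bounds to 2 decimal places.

[0.00, 23.03]

The exponential density is strictly decreasing on [0, ∞), so the HPD interval is anchored at 0: [0, q] with P(θ ≤ q) = 0.99.
q = −ln(1 − 0.99) / 0.2 = 4.6052 / 0.2 = 23.03.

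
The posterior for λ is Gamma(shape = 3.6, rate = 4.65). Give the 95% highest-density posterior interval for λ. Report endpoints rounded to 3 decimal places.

The posterior is unimodal and skewed, so the HPD interval has equal density at both endpoints and is the shortest 95% interval.
Solving f(0.115) = f(1.578) with F(1.578) − F(0.115) = 0.95 gives [0.115, 1.578].
For comparison, the equal-tailed interval is [0.192, 1.755]; the HPD is narrower and shifted toward the mode.

[0.115, 1.578]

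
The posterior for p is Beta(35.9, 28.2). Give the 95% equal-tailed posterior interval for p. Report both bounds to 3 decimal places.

[0.438, 0.678]

Posterior: Beta(35.9, 28.2).
Equal-tailed 95% interval: the 0.025 and 0.975 quantiles of Beta(35.9, 28.2).
Posterior mean ≈ 0.560, SD ≈ 0.062; a Normal approximation gives roughly [0.439, 0.681].
Exact: F⁻¹(0.025) = 0.438; F⁻¹(0.975) = 0.678.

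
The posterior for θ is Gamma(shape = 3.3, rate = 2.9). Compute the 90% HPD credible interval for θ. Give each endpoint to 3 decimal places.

[0.200, 2.044]

The posterior is unimodal and skewed, so the HPD interval has equal density at both endpoints and is the shortest 90% interval.
Solving f(0.200) = f(2.044) with F(2.044) − F(0.200) = 0.90 gives [0.200, 2.044].
For comparison, the equal-tailed interval is [0.336, 2.324]; the HPD is narrower and shifted toward the mode.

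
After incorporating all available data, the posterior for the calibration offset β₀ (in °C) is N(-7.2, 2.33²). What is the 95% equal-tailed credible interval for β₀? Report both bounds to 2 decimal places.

The posterior is symmetric, so the 95% equal-tailed interval is β₀ = -7.2 ± z·2.33 with z = 1.960.
Half-width: 1.960 × 2.33 = 4.57.
-7.2 − 4.57 = -11.77; -7.2 + 4.57 = -2.63.

[-11.77, -2.63]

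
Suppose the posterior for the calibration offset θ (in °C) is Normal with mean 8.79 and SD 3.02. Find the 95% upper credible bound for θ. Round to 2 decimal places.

13.76

Need U with P(θ ≤ U) = 0.95: U = 8.79 + z_{0.05}·3.02.
z = 1.645; U = 8.79 + 1.645 × 3.02 = 13.76.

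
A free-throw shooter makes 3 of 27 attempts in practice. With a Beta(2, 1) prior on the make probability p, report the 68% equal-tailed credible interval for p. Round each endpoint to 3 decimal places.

Posterior: Beta(2+3, 1+24) = Beta(5, 25).
Equal-tailed 68% interval: the 0.16 and 0.84 quantiles of Beta(5, 25).
Posterior mean ≈ 0.167, SD ≈ 0.067; a Normal approximation gives roughly [0.100, 0.233].
Exact: F⁻¹(0.16) = 0.100; F⁻¹(0.84) = 0.233.

[0.100, 0.233]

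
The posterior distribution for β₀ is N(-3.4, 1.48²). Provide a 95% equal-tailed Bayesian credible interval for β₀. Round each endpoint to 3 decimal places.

The posterior is symmetric, so the 95% equal-tailed interval is β₀ = -3.4 ± z·1.48 with z = 1.960.
Half-width: 1.960 × 1.48 = 2.901.
-3.4 − 2.901 = -6.301; -3.4 + 2.901 = -0.499.

[-6.301, -0.499]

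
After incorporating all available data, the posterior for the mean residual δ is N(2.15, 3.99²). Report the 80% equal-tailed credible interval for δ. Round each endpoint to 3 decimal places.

[-2.963, 7.263]

The posterior is symmetric, so the 80% equal-tailed interval is δ = 2.15 ± z·3.99 with z = 1.282.
Half-width: 1.282 × 3.99 = 5.113.
2.15 − 5.113 = -2.963; 2.15 + 5.113 = 7.263.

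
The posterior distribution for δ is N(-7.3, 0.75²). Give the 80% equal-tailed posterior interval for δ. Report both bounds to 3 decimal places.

The posterior is symmetric, so the 80% equal-tailed interval is δ = -7.3 ± z·0.75 with z = 1.282.
Half-width: 1.282 × 0.75 = 0.961.
-7.3 − 0.961 = -8.261; -7.3 + 0.961 = -6.339.

[-8.261, -6.339]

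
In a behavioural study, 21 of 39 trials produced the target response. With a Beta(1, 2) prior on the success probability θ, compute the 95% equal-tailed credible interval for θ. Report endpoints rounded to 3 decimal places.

Posterior: Beta(1+21, 2+18) = Beta(22, 20).
Equal-tailed 95% interval: the 0.025 and 0.975 quantiles of Beta(22, 20).
Posterior mean ≈ 0.524, SD ≈ 0.076; a Normal approximation gives roughly [0.375, 0.673].
Exact: F⁻¹(0.025) = 0.374; F⁻¹(0.975) = 0.671.

[0.374, 0.671]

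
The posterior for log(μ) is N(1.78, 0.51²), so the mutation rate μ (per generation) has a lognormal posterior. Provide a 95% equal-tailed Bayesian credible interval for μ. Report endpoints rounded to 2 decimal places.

On the log scale the 95% interval is 1.78 ± 1.960 × 0.51 = [0.7804, 2.7796].
Exponentiate: [e^0.7804, e^2.7796] = [2.18, 16.11].

[2.18, 16.11]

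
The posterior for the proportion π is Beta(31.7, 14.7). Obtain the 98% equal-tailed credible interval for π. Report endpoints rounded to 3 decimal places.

Posterior: Beta(31.7, 14.7).
Equal-tailed 98% interval: the 0.01 and 0.99 quantiles of Beta(31.7, 14.7).
Posterior mean ≈ 0.683, SD ≈ 0.068; a Normal approximation gives roughly [0.526, 0.840].
Exact: F⁻¹(0.01) = 0.517; F⁻¹(0.99) = 0.827.

[0.517, 0.827]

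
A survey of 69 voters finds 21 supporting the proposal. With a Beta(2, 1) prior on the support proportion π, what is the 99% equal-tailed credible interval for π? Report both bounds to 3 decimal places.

[0.190, 0.468]

Posterior: Beta(2+21, 1+48) = Beta(23, 49).
Equal-tailed 99% interval: the 0.005 and 0.995 quantiles of Beta(23, 49).
Posterior mean ≈ 0.319, SD ≈ 0.055; a Normal approximation gives roughly [0.179, 0.460].
Exact: F⁻¹(0.005) = 0.190; F⁻¹(0.995) = 0.468.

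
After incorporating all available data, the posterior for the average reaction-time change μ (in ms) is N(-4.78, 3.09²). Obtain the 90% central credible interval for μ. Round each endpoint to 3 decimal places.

[-9.863, 0.303]

The posterior is symmetric, so the 90% equal-tailed interval is μ = -4.78 ± z·3.09 with z = 1.645.
Half-width: 1.645 × 3.09 = 5.083.
-4.78 − 5.083 = -9.863; -4.78 + 5.083 = 0.303.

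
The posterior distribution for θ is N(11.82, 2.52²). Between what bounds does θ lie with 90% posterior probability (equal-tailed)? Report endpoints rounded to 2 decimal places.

The posterior is symmetric, so the 90% equal-tailed interval is θ = 11.82 ± z·2.52 with z = 1.645.
Half-width: 1.645 × 2.52 = 4.15.
11.82 − 4.15 = 7.67; 11.82 + 4.15 = 15.97.

[7.67, 15.97]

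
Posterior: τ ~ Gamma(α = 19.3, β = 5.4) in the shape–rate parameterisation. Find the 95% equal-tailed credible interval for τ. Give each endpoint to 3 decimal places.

[2.161, 5.336]

Posterior: Gamma(shape 19.3, rate 5.4).
Equal-tailed 95% interval: Gamma(19.3, 5.4) quantiles at 0.025 and 0.975.
Posterior mean ≈ 3.574, SD ≈ 0.814; a Normal approximation gives roughly [1.980, 5.169].
Exact: lower = 2.161; upper = 5.336.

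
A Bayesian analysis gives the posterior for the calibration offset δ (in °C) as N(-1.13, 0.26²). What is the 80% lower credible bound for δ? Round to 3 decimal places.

-1.349

Need L with P(δ ≥ L) = 0.80: L = -1.13 − z_{0.2}·0.26.
z = 0.842; L = -1.13 − 0.842 × 0.26 = -1.349.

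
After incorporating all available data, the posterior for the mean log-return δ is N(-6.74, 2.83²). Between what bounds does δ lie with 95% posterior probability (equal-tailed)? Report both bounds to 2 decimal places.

The posterior is symmetric, so the 95% equal-tailed interval is δ = -6.74 ± z·2.83 with z = 1.960.
Half-width: 1.960 × 2.83 = 5.55.
-6.74 − 5.55 = -12.29; -6.74 + 5.55 = -1.19.

[-12.29, -1.19]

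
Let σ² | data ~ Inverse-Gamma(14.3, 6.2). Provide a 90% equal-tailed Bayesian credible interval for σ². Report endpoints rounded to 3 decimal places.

Inverse-Gamma(14.3, 6.2) quantiles: F⁻¹(0.05) and F⁻¹(0.95).
Equivalently, 1/σ² ~ Gamma(14.3, rate = 6.2); invert its 0.95 and 0.05 quantiles.
Posterior mean ≈ 0.466, SD ≈ 0.133; a Normal approximation gives roughly [0.248, 0.685].
Exact: lower = 0.295; upper = 0.713.

[0.295, 0.713]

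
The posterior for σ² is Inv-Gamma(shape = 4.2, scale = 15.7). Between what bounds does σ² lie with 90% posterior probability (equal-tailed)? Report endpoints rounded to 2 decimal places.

Inverse-Gamma(4.2, 15.7) quantiles: F⁻¹(0.05) and F⁻¹(0.95).
Equivalently, 1/σ² ~ Gamma(4.2, rate = 15.7); invert its 0.95 and 0.05 quantiles.
Posterior mean ≈ 4.91, SD ≈ 3.31; a Normal approximation gives roughly [-0.53, 10.35].
Exact: lower = 1.95; upper = 10.58.

[1.95, 10.58]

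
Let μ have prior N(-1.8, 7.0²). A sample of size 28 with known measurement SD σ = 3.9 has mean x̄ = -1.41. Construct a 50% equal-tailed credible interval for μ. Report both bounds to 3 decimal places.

[-1.909, -0.920]

Posterior precision = 1/7.0² + 28/3.9² = 0.0204 + 1.8409 = 1.8613, so posterior SD = 0.7330.
Posterior mean = (-1.8/7.0² + 28·-1.41/3.9²) / 1.8613 = -1.4143.
Interval: -1.4143 ± 0.674 × 0.7330 → [-1.909, -0.920].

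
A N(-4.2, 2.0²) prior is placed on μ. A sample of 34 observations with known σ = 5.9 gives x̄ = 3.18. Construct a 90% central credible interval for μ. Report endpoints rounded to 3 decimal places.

Posterior precision = 1/2.0² + 34/5.9² = 0.2500 + 0.9767 = 1.2267, so posterior SD = 0.9029.
Posterior mean = (-4.2/2.0² + 34·3.18/5.9²) / 1.2267 = 1.6760.
Interval: 1.6760 ± 1.645 × 0.9029 → [0.191, 3.161].

[0.191, 3.161]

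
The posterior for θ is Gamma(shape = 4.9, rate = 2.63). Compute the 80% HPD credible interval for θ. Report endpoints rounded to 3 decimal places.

[0.704, 2.694]

The posterior is unimodal and skewed, so the HPD interval has equal density at both endpoints and is the shortest 80% interval.
Solving f(0.704) = f(2.694) with F(2.694) − F(0.704) = 0.80 gives [0.704, 2.694].
For comparison, the equal-tailed interval is [0.898, 2.990]; the HPD is narrower and shifted toward the mode.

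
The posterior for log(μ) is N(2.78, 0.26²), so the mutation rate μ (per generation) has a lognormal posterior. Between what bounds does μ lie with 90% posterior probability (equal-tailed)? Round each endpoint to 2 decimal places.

[10.51, 24.72]

On the log scale the 90% interval is 2.78 ± 1.645 × 0.26 = [2.3523, 3.2077].
Exponentiate: [e^2.3523, e^3.2077] = [10.51, 24.72].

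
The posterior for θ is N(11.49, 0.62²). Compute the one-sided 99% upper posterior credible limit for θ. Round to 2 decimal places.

Need U with P(θ ≤ U) = 0.99: U = 11.49 + z_{0.01}·0.62.
z = 2.326; U = 11.49 + 2.326 × 0.62 = 12.93.

12.93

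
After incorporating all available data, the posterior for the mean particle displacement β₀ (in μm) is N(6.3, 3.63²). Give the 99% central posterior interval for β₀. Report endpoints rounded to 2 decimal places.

[-3.05, 15.65]

The posterior is symmetric, so the 99% equal-tailed interval is β₀ = 6.3 ± z·3.63 with z = 2.576.
Half-width: 2.576 × 3.63 = 9.35.
6.3 − 9.35 = -3.05; 6.3 + 9.35 = 15.65.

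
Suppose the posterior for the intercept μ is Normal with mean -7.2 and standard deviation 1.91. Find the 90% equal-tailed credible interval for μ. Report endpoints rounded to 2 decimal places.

The posterior is symmetric, so the 90% equal-tailed interval is μ = -7.2 ± z·1.91 with z = 1.645.
Half-width: 1.645 × 1.91 = 3.14.
-7.2 − 3.14 = -10.34; -7.2 + 3.14 = -4.06.

[-10.34, -4.06]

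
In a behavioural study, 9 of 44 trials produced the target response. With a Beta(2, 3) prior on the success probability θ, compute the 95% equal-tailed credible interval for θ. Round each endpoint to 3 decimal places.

Posterior: Beta(2+9, 3+35) = Beta(11, 38).
Equal-tailed 95% interval: the 0.025 and 0.975 quantiles of Beta(11, 38).
Posterior mean ≈ 0.224, SD ≈ 0.059; a Normal approximation gives roughly [0.109, 0.340].
Exact: F⁻¹(0.025) = 0.120; F⁻¹(0.975) = 0.350.

[0.120, 0.350]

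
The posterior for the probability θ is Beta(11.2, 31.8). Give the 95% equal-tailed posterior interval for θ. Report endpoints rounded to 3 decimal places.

Posterior: Beta(11.2, 31.8).
Equal-tailed 95% interval: the 0.025 and 0.975 quantiles of Beta(11.2, 31.8).
Posterior mean ≈ 0.260, SD ≈ 0.066; a Normal approximation gives roughly [0.131, 0.390].
Exact: F⁻¹(0.025) = 0.142; F⁻¹(0.975) = 0.400.

[0.142, 0.400]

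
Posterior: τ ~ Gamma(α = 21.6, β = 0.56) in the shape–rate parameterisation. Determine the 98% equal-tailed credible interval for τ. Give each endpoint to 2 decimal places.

[21.92, 60.46]

Posterior: Gamma(shape 21.6, rate 0.56).
Equal-tailed 98% interval: Gamma(21.6, 0.56) quantiles at 0.01 and 0.99.
Posterior mean ≈ 38.57, SD ≈ 8.30; a Normal approximation gives roughly [19.26, 57.88].
Exact: lower = 21.92; upper = 60.46.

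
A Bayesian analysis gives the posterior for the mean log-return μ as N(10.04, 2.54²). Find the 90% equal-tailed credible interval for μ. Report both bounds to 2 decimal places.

The posterior is symmetric, so the 90% equal-tailed interval is μ = 10.04 ± z·2.54 with z = 1.645.
Half-width: 1.645 × 2.54 = 4.18.
10.04 − 4.18 = 5.86; 10.04 + 4.18 = 14.22.

[5.86, 14.22]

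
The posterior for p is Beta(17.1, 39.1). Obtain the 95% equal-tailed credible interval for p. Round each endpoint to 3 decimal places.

Posterior: Beta(17.1, 39.1).
Equal-tailed 95% interval: the 0.025 and 0.975 quantiles of Beta(17.1, 39.1).
Posterior mean ≈ 0.304, SD ≈ 0.061; a Normal approximation gives roughly [0.185, 0.424].
Exact: F⁻¹(0.025) = 0.192; F⁻¹(0.975) = 0.430.

[0.192, 0.430]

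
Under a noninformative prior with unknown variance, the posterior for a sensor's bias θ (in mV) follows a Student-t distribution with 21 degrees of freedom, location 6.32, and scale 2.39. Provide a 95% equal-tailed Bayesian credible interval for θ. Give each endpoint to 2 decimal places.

The t_21 distribution is symmetric; the 95% interval is 6.32 ± t·2.39 with t_{0.975,21} = 2.080.
Half-width: 2.080 × 2.39 = 4.97.
6.32 − 4.97 = 1.35; 6.32 + 4.97 = 11.29.

[1.35, 11.29]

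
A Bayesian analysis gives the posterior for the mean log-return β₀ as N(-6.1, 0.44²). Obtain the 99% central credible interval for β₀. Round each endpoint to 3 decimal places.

[-7.233, -4.967]

The posterior is symmetric, so the 99% equal-tailed interval is β₀ = -6.1 ± z·0.44 with z = 2.576.
Half-width: 2.576 × 0.44 = 1.133.
-6.1 − 1.133 = -7.233; -6.1 + 1.133 = -4.967.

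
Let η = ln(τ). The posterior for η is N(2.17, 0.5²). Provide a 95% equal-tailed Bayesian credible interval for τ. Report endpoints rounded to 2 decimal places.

[3.29, 23.34]

On the log scale the 95% interval is 2.17 ± 1.960 × 0.5 = [1.1900, 3.1500].
Exponentiate: [e^1.1900, e^3.1500] = [3.29, 23.34].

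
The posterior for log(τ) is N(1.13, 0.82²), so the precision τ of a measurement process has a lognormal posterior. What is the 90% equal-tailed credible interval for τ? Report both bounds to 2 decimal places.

[0.80, 11.93]

On the log scale the 90% interval is 1.13 ± 1.645 × 0.82 = [-0.2188, 2.4788].
Exponentiate: [e^-0.2188, e^2.4788] = [0.80, 11.93].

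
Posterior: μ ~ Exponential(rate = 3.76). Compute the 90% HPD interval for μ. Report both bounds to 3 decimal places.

[0.000, 0.612]

The exponential density is strictly decreasing on [0, ∞), so the HPD interval is anchored at 0: [0, q] with P(μ ≤ q) = 0.90.
q = −ln(1 − 0.90) / 3.76 = 2.3026 / 3.76 = 0.612.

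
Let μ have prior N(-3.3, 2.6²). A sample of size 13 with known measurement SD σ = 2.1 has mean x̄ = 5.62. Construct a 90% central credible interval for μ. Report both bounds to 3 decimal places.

Posterior precision = 1/2.6² + 13/2.1² = 0.1479 + 2.9478 = 3.0958, so posterior SD = 0.5683.
Posterior mean = (-3.3/2.6² + 13·5.62/2.1²) / 3.0958 = 5.1938.
Interval: 5.1938 ± 1.645 × 0.5683 → [4.259, 6.129].

[4.259, 6.129]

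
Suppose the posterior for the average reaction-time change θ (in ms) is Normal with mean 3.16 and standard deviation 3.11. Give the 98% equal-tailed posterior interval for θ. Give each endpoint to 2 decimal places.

[-4.07, 10.39]

The posterior is symmetric, so the 98% equal-tailed interval is θ = 3.16 ± z·3.11 with z = 2.326.
Half-width: 2.326 × 3.11 = 7.23.
3.16 − 7.23 = -4.07; 3.16 + 7.23 = 10.39.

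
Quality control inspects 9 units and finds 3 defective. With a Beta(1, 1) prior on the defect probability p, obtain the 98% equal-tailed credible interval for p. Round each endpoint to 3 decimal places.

Posterior: Beta(1+3, 1+6) = Beta(4, 7).
Equal-tailed 98% interval: the 0.01 and 0.99 quantiles of Beta(4, 7).
Posterior mean ≈ 0.364, SD ≈ 0.139; a Normal approximation gives roughly [0.041, 0.687].
Exact: F⁻¹(0.01) = 0.093; F⁻¹(0.99) = 0.703.

[0.093, 0.703]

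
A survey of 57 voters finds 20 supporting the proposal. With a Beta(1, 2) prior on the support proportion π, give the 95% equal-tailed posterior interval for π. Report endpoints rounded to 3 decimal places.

[0.236, 0.474]

Posterior: Beta(1+20, 2+37) = Beta(21, 39).
Equal-tailed 95% interval: the 0.025 and 0.975 quantiles of Beta(21, 39).
Posterior mean ≈ 0.350, SD ≈ 0.061; a Normal approximation gives roughly [0.230, 0.470].
Exact: F⁻¹(0.025) = 0.236; F⁻¹(0.975) = 0.474.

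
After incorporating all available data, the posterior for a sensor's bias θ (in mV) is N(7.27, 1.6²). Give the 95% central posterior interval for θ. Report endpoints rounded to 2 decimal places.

The posterior is symmetric, so the 95% equal-tailed interval is θ = 7.27 ± z·1.6 with z = 1.960.
Half-width: 1.960 × 1.6 = 3.14.
7.27 − 3.14 = 4.13; 7.27 + 3.14 = 10.41.

[4.13, 10.41]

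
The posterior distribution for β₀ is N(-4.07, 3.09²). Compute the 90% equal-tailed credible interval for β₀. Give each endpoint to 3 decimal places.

[-9.153, 1.013]

The posterior is symmetric, so the 90% equal-tailed interval is β₀ = -4.07 ± z·3.09 with z = 1.645.
Half-width: 1.645 × 3.09 = 5.083.
-4.07 − 5.083 = -9.153; -4.07 + 5.083 = 1.013.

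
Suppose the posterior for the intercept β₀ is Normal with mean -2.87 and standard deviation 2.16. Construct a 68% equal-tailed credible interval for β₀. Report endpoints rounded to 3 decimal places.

The posterior is symmetric, so the 68% equal-tailed interval is β₀ = -2.87 ± z·2.16 with z = 0.994.
Half-width: 0.994 × 2.16 = 2.148.
-2.87 − 2.148 = -5.018; -2.87 + 2.148 = -0.722.

[-5.018, -0.722]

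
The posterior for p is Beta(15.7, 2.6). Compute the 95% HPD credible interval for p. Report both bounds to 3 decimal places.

[0.703, 0.987]

The posterior is unimodal and skewed, so the HPD interval has equal density at both endpoints and is the shortest 95% interval.
Solving f(0.703) = f(0.987) with F(0.987) − F(0.703) = 0.95 gives [0.703, 0.987].
For comparison, the equal-tailed interval is [0.670, 0.973]; the HPD is narrower and shifted toward the mode.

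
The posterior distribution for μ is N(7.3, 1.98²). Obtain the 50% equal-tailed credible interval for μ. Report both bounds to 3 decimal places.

The posterior is symmetric, so the 50% equal-tailed interval is μ = 7.3 ± z·1.98 with z = 0.674.
Half-width: 0.674 × 1.98 = 1.335.
7.3 − 1.335 = 5.965; 7.3 + 1.335 = 8.635.

[5.965, 8.635]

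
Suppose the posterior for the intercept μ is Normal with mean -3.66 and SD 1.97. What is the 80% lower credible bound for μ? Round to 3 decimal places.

Need L with P(μ ≥ L) = 0.80: L = -3.66 − z_{0.2}·1.97.
z = 0.842; L = -3.66 − 0.842 × 1.97 = -5.318.

-5.318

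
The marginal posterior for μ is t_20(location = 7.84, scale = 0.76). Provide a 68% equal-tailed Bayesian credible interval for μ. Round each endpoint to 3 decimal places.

[7.065, 8.615]

The t_20 distribution is symmetric; the 68% interval is 7.84 ± t·0.76 with t_{0.84,20} = 1.020.
Half-width: 1.020 × 0.76 = 0.775.
7.84 − 0.775 = 7.065; 7.84 + 0.775 = 8.615.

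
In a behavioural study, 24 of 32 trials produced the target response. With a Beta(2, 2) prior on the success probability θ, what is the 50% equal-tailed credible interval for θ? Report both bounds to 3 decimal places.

Posterior: Beta(2+24, 2+8) = Beta(26, 10).
Equal-tailed 50% interval: the 0.25 and 0.75 quantiles of Beta(26, 10).
Posterior mean ≈ 0.722, SD ≈ 0.074; a Normal approximation gives roughly [0.673, 0.772].
Exact: F⁻¹(0.25) = 0.674; F⁻¹(0.75) = 0.775.

[0.674, 0.775]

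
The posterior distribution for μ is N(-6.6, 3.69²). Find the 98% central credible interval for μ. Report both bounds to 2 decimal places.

The posterior is symmetric, so the 98% equal-tailed interval is μ = -6.6 ± z·3.69 with z = 2.326.
Half-width: 2.326 × 3.69 = 8.58.
-6.6 − 8.58 = -15.18; -6.6 + 8.58 = 1.98.

[-15.18, 1.98]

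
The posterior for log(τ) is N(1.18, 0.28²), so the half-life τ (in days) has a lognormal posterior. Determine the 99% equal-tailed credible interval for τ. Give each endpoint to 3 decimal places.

On the log scale the 99% interval is 1.18 ± 2.576 × 0.28 = [0.4588, 1.9012].
Exponentiate: [e^0.4588, e^1.9012] = [1.582, 6.694].

[1.582, 6.694]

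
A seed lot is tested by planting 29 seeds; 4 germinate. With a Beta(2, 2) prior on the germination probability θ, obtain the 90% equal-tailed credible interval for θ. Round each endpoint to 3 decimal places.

Posterior: Beta(2+4, 2+25) = Beta(6, 27).
Equal-tailed 90% interval: the 0.05 and 0.95 quantiles of Beta(6, 27).
Posterior mean ≈ 0.182, SD ≈ 0.066; a Normal approximation gives roughly [0.073, 0.291].
Exact: F⁻¹(0.05) = 0.085; F⁻¹(0.95) = 0.301.

[0.085, 0.301]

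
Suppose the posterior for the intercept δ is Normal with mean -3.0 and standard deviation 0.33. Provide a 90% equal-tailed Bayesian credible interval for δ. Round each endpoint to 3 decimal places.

The posterior is symmetric, so the 90% equal-tailed interval is δ = -3.0 ± z·0.33 with z = 1.645.
Half-width: 1.645 × 0.33 = 0.543.
-3.0 − 0.543 = -3.543; -3.0 + 0.543 = -2.457.

[-3.543, -2.457]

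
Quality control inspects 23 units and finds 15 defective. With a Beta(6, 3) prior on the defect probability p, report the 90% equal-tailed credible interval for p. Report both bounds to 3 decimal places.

[0.515, 0.787]

Posterior: Beta(6+15, 3+8) = Beta(21, 11).
Equal-tailed 90% interval: the 0.05 and 0.95 quantiles of Beta(21, 11).
Posterior mean ≈ 0.656, SD ≈ 0.083; a Normal approximation gives roughly [0.520, 0.792].
Exact: F⁻¹(0.05) = 0.515; F⁻¹(0.95) = 0.787.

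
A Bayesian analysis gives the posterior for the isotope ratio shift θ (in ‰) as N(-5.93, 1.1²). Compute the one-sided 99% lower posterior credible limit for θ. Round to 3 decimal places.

-8.489

Need L with P(θ ≥ L) = 0.99: L = -5.93 − z_{0.01}·1.1.
z = 2.326; L = -5.93 − 2.326 × 1.1 = -8.489.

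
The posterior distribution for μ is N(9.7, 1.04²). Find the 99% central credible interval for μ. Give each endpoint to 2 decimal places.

The posterior is symmetric, so the 99% equal-tailed interval is μ = 9.7 ± z·1.04 with z = 2.576.
Half-width: 2.576 × 1.04 = 2.68.
9.7 − 2.68 = 7.02; 9.7 + 2.68 = 12.38.

[7.02, 12.38]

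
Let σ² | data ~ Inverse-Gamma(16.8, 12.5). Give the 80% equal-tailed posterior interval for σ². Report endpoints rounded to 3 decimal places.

[0.563, 1.059]

Inverse-Gamma(16.8, 12.5) quantiles: F⁻¹(0.1) and F⁻¹(0.9).
Equivalently, 1/σ² ~ Gamma(16.8, rate = 12.5); invert its 0.9 and 0.1 quantiles.
Posterior mean ≈ 0.791, SD ≈ 0.206; a Normal approximation gives roughly [0.528, 1.055].
Exact: lower = 0.563; upper = 1.059.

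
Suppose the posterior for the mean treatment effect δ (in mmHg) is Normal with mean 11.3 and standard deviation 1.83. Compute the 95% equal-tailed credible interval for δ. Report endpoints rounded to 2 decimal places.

[7.71, 14.89]

The posterior is symmetric, so the 95% equal-tailed interval is δ = 11.3 ± z·1.83 with z = 1.960.
Half-width: 1.960 × 1.83 = 3.59.
11.3 − 3.59 = 7.71; 11.3 + 3.59 = 14.89.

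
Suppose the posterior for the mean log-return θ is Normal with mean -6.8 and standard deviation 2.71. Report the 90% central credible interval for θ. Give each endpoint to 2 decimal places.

The posterior is symmetric, so the 90% equal-tailed interval is θ = -6.8 ± z·2.71 with z = 1.645.
Half-width: 1.645 × 2.71 = 4.46.
-6.8 − 4.46 = -11.26; -6.8 + 4.46 = -2.34.

[-11.26, -2.34]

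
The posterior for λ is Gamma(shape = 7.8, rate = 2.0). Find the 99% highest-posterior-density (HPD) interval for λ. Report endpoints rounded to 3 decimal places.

The posterior is unimodal and skewed, so the HPD interval has equal density at both endpoints and is the shortest 99% interval.
Solving f(1.026) = f(8.014) with F(8.014) − F(1.026) = 0.99 gives [1.026, 8.014].
For comparison, the equal-tailed interval is [1.231, 8.421]; the HPD is narrower and shifted toward the mode.

[1.026, 8.014]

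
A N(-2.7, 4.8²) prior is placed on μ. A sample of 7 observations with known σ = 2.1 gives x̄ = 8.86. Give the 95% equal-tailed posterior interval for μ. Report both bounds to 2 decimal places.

Posterior precision = 1/4.8² + 7/2.1² = 0.0434 + 1.5873 = 1.6307, so posterior SD = 0.7831.
Posterior mean = (-2.7/4.8² + 7·8.86/2.1²) / 1.6307 = 8.5523.
Interval: 8.5523 ± 1.960 × 0.7831 → [7.02, 10.09].

[7.02, 10.09]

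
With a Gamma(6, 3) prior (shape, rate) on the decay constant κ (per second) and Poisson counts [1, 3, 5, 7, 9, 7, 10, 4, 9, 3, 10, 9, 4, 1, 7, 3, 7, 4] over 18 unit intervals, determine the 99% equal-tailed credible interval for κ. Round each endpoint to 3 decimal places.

[3.999, 6.560]

Posterior: Gamma(6+103, 3+18) = Gamma(109, 21) (shape, rate).
Equal-tailed 99% interval: Gamma(109, 21) quantiles at 0.005 and 0.995.
Posterior mean ≈ 5.190, SD ≈ 0.497; a Normal approximation gives roughly [3.910, 6.471].
Exact: lower = 3.999; upper = 6.560.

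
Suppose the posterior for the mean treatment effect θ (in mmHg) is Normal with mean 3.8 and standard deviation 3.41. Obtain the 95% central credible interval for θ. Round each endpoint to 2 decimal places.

The posterior is symmetric, so the 95% equal-tailed interval is θ = 3.8 ± z·3.41 with z = 1.960.
Half-width: 1.960 × 3.41 = 6.68.
3.8 − 6.68 = -2.88; 3.8 + 6.68 = 10.48.

[-2.88, 10.48]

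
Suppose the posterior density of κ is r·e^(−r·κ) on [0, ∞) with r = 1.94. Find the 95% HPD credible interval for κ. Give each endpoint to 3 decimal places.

[0.000, 1.544]

The exponential density is strictly decreasing on [0, ∞), so the HPD interval is anchored at 0: [0, q] with P(κ ≤ q) = 0.95.
q = −ln(1 − 0.95) / 1.94 = 2.9957 / 1.94 = 1.544.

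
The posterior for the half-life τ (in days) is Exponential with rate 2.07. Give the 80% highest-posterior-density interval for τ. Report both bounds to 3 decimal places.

[0.000, 0.778]

The exponential density is strictly decreasing on [0, ∞), so the HPD interval is anchored at 0: [0, q] with P(τ ≤ q) = 0.80.
q = −ln(1 − 0.80) / 2.07 = 1.6094 / 2.07 = 0.778.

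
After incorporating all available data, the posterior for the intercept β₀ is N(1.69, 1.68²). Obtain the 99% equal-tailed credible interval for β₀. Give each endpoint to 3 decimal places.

[-2.637, 6.017]

The posterior is symmetric, so the 99% equal-tailed interval is β₀ = 1.69 ± z·1.68 with z = 2.576.
Half-width: 2.576 × 1.68 = 4.327.
1.69 − 4.327 = -2.637; 1.69 + 4.327 = 6.017.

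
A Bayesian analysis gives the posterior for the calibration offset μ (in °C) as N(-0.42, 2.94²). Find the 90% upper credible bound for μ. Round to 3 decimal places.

3.348

Need U with P(μ ≤ U) = 0.90: U = -0.42 + z_{0.1}·2.94.
z = 1.282; U = -0.42 + 1.282 × 2.94 = 3.348.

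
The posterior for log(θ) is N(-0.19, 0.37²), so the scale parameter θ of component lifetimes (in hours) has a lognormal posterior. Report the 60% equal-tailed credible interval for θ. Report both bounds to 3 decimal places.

[0.606, 1.129]

On the log scale the 60% interval is -0.19 ± 0.842 × 0.37 = [-0.5014, 0.1214].
Exponentiate: [e^-0.5014, e^0.1214] = [0.606, 1.129].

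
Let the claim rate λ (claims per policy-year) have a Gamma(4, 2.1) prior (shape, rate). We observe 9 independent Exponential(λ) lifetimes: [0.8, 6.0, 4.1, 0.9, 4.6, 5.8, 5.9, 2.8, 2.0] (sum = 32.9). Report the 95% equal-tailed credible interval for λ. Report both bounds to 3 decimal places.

Posterior: Gamma(4+9, 2.1+32.9) = Gamma(13, 35.0) (shape, rate).
Equal-tailed 95% interval: Gamma(13, 35.0) quantiles at 0.025 and 0.975.
Posterior mean ≈ 0.371, SD ≈ 0.103; a Normal approximation gives roughly [0.170, 0.573].
Exact: lower = 0.198; upper = 0.599.

[0.198, 0.599]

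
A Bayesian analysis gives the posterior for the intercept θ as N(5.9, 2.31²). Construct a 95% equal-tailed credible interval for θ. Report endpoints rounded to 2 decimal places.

The posterior is symmetric, so the 95% equal-tailed interval is θ = 5.9 ± z·2.31 with z = 1.960.
Half-width: 1.960 × 2.31 = 4.53.
5.9 − 4.53 = 1.37; 5.9 + 4.53 = 10.43.

[1.37, 10.43]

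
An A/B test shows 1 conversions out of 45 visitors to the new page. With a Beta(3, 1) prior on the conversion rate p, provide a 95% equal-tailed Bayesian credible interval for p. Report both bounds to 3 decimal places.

Posterior: Beta(3+1, 1+44) = Beta(4, 45).
Equal-tailed 95% interval: the 0.025 and 0.975 quantiles of Beta(4, 45).
Posterior mean ≈ 0.082, SD ≈ 0.039; a Normal approximation gives roughly [0.006, 0.158].
Exact: F⁻¹(0.025) = 0.023; F⁻¹(0.975) = 0.172.

[0.023, 0.172]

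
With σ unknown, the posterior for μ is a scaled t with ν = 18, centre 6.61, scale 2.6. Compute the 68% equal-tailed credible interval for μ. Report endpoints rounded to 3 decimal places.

[3.951, 9.269]

The t_18 distribution is symmetric; the 68% interval is 6.61 ± t·2.6 with t_{0.84,18} = 1.023.
Half-width: 1.023 × 2.6 = 2.659.
6.61 − 2.659 = 3.951; 6.61 + 2.659 = 9.269.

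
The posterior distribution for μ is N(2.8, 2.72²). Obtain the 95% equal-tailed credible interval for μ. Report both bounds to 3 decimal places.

The posterior is symmetric, so the 95% equal-tailed interval is μ = 2.8 ± z·2.72 with z = 1.960.
Half-width: 1.960 × 2.72 = 5.331.
2.8 − 5.331 = -2.531; 2.8 + 5.331 = 8.131.

[-2.531, 8.131]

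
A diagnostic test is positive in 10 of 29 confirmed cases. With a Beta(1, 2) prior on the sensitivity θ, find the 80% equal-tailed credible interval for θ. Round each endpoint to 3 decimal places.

Posterior: Beta(1+10, 2+19) = Beta(11, 21).
Equal-tailed 80% interval: the 0.1 and 0.9 quantiles of Beta(11, 21).
Posterior mean ≈ 0.344, SD ≈ 0.083; a Normal approximation gives roughly [0.238, 0.450].
Exact: F⁻¹(0.1) = 0.239; F⁻¹(0.9) = 0.453.

[0.239, 0.453]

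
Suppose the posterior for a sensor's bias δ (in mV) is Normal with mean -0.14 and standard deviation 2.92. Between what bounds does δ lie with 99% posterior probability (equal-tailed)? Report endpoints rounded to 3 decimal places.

[-7.661, 7.381]

The posterior is symmetric, so the 99% equal-tailed interval is δ = -0.14 ± z·2.92 with z = 2.576.
Half-width: 2.576 × 2.92 = 7.521.
-0.14 − 7.521 = -7.661; -0.14 + 7.521 = 7.381.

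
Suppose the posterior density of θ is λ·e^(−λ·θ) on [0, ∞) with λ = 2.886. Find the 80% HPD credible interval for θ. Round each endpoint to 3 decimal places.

[0.000, 0.558]

The exponential density is strictly decreasing on [0, ∞), so the HPD interval is anchored at 0: [0, q] with P(θ ≤ q) = 0.80.
q = −ln(1 − 0.80) / 2.886 = 1.6094 / 2.886 = 0.558.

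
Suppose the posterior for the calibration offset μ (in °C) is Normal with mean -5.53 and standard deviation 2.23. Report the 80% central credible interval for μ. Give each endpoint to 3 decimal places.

The posterior is symmetric, so the 80% equal-tailed interval is μ = -5.53 ± z·2.23 with z = 1.282.
Half-width: 1.282 × 2.23 = 2.858.
-5.53 − 2.858 = -8.388; -5.53 + 2.858 = -2.672.

[-8.388, -2.672]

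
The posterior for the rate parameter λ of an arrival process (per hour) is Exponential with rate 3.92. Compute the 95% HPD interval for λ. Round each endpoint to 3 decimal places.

[0.000, 0.764]

The exponential density is strictly decreasing on [0, ∞), so the HPD interval is anchored at 0: [0, q] with P(λ ≤ q) = 0.95.
q = −ln(1 − 0.95) / 3.92 = 2.9957 / 3.92 = 0.764.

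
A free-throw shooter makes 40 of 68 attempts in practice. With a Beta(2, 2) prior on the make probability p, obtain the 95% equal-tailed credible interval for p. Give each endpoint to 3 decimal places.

[0.468, 0.694]

Posterior: Beta(2+40, 2+28) = Beta(42, 30).
Equal-tailed 95% interval: the 0.025 and 0.975 quantiles of Beta(42, 30).
Posterior mean ≈ 0.583, SD ≈ 0.058; a Normal approximation gives roughly [0.470, 0.696].
Exact: F⁻¹(0.025) = 0.468; F⁻¹(0.975) = 0.694.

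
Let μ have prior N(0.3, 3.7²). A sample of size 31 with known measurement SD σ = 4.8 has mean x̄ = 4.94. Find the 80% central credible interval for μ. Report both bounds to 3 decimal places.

Posterior precision = 1/3.7² + 31/4.8² = 0.0730 + 1.3455 = 1.4185, so posterior SD = 0.8396.
Posterior mean = (0.3/3.7² + 31·4.94/4.8²) / 1.4185 = 4.7011.
Interval: 4.7011 ± 1.282 × 0.8396 → [3.625, 5.777].

[3.625, 5.777]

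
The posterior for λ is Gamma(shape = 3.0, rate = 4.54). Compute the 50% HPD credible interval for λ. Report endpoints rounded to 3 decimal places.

The posterior is unimodal and skewed, so the HPD interval has equal density at both endpoints and is the shortest 50% interval.
Solving f(0.256) = f(0.697) with F(0.697) − F(0.256) = 0.50 gives [0.256, 0.697].
For comparison, the equal-tailed interval is [0.380, 0.864]; the HPD is narrower and shifted toward the mode.

[0.256, 0.697]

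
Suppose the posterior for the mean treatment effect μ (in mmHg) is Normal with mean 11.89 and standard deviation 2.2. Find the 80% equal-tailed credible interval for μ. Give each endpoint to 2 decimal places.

The posterior is symmetric, so the 80% equal-tailed interval is μ = 11.89 ± z·2.2 with z = 1.282.
Half-width: 1.282 × 2.2 = 2.82.
11.89 − 2.82 = 9.07; 11.89 + 2.82 = 14.71.

[9.07, 14.71]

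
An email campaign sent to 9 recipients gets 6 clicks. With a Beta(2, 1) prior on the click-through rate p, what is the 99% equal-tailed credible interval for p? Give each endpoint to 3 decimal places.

Posterior: Beta(2+6, 1+3) = Beta(8, 4).
Equal-tailed 99% interval: the 0.005 and 0.995 quantiles of Beta(8, 4).
Posterior mean ≈ 0.667, SD ≈ 0.131; a Normal approximation gives roughly [0.330, 1.003].
Exact: F⁻¹(0.005) = 0.307; F⁻¹(0.995) = 0.931.

[0.307, 0.931]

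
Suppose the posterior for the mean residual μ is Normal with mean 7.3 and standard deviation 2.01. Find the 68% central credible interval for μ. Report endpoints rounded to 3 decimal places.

The posterior is symmetric, so the 68% equal-tailed interval is μ = 7.3 ± z·2.01 with z = 0.994.
Half-width: 0.994 × 2.01 = 1.999.
7.3 − 1.999 = 5.301; 7.3 + 1.999 = 9.299.

[5.301, 9.299]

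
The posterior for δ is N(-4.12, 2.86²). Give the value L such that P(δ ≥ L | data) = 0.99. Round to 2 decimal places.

Need L with P(δ ≥ L) = 0.99: L = -4.12 − z_{0.01}·2.86.
z = 2.326; L = -4.12 − 2.326 × 2.86 = -10.77.

-10.77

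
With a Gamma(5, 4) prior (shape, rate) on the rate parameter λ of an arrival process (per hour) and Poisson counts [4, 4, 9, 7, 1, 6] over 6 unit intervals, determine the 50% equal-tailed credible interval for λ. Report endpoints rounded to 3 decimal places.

[3.179, 3.985]

Posterior: Gamma(5+31, 4+6) = Gamma(36, 10) (shape, rate).
Equal-tailed 50% interval: Gamma(36, 10) quantiles at 0.25 and 0.75.
Posterior mean ≈ 3.600, SD ≈ 0.600; a Normal approximation gives roughly [3.195, 4.005].
Exact: lower = 3.179; upper = 3.985.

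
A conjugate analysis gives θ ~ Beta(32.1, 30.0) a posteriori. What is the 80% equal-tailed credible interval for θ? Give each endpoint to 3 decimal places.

[0.436, 0.598]

Posterior: Beta(32.1, 30.0).
Equal-tailed 80% interval: the 0.1 and 0.9 quantiles of Beta(32.1, 30.0).
Posterior mean ≈ 0.517, SD ≈ 0.063; a Normal approximation gives roughly [0.436, 0.598].
Exact: F⁻¹(0.1) = 0.436; F⁻¹(0.9) = 0.598.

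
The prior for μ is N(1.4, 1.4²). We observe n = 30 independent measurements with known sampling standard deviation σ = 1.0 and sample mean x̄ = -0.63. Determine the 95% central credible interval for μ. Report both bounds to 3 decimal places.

[-0.951, -0.241]

Posterior precision = 1/1.4² + 30/1.0² = 0.5102 + 30.0000 = 30.5102, so posterior SD = 0.1810.
Posterior mean = (1.4/1.4² + 30·-0.63/1.0²) / 30.5102 = -0.5961.
Interval: -0.5961 ± 1.960 × 0.1810 → [-0.951, -0.241].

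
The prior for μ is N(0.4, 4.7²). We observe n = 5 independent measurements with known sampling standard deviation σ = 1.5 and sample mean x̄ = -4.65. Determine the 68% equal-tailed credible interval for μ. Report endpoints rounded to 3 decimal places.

[-5.210, -3.889]

Posterior precision = 1/4.7² + 5/1.5² = 0.0453 + 2.2222 = 2.2675, so posterior SD = 0.6641.
Posterior mean = (0.4/4.7² + 5·-4.65/1.5²) / 2.2675 = -4.5492.
Interval: -4.5492 ± 0.994 × 0.6641 → [-5.210, -3.889].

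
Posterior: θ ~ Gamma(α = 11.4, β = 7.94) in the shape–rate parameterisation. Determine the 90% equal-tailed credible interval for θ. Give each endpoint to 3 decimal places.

[0.815, 2.199]

Posterior: Gamma(shape 11.4, rate 7.94).
Equal-tailed 90% interval: Gamma(11.4, 7.94) quantiles at 0.05 and 0.95.
Posterior mean ≈ 1.436, SD ≈ 0.425; a Normal approximation gives roughly [0.736, 2.135].
Exact: lower = 0.815; upper = 2.199.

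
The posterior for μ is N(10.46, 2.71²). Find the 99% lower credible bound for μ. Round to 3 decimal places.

Need L with P(μ ≥ L) = 0.99: L = 10.46 − z_{0.01}·2.71.
z = 2.326; L = 10.46 − 2.326 × 2.71 = 4.156.

4.156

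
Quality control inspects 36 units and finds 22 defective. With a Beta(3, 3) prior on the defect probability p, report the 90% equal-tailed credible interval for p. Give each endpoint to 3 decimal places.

[0.469, 0.716]

Posterior: Beta(3+22, 3+14) = Beta(25, 17).
Equal-tailed 90% interval: the 0.05 and 0.95 quantiles of Beta(25, 17).
Posterior mean ≈ 0.595, SD ≈ 0.075; a Normal approximation gives roughly [0.472, 0.718].
Exact: F⁻¹(0.05) = 0.469; F⁻¹(0.95) = 0.716.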